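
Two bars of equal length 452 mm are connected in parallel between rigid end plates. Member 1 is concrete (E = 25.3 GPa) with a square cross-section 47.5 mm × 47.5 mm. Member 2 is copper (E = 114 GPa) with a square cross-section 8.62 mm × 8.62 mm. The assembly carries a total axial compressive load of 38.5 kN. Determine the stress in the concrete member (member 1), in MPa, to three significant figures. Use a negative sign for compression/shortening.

A_1 = 2256 mm².
A_2 = 74.3 mm².
Equal strain + equilibrium ⇒ each member carries load in proportion to AE: A₁E₁ = 57080000 N, A₂E₂ = 8471000 N, ΣAE = 65550000 N.
σ₁ = P·E₁/ΣAE = -38500·25300/65550000 = -14.86 MPa.

-14.9 MPa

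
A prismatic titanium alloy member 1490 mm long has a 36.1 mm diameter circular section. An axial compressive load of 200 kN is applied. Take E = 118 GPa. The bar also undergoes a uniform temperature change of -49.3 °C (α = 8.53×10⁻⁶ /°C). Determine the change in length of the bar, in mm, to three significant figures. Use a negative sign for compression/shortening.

-3.09 mm

A = 1024 mm².
δ_mech = NL/(AE) = -200000·1490/(1024·118000) = -2.467 mm.
δ_thermal = αLΔT = 8.53e-6·1490·-49.3 = -0.6266 mm.
δ = δ_mech + δ_thermal = -3.094 mm.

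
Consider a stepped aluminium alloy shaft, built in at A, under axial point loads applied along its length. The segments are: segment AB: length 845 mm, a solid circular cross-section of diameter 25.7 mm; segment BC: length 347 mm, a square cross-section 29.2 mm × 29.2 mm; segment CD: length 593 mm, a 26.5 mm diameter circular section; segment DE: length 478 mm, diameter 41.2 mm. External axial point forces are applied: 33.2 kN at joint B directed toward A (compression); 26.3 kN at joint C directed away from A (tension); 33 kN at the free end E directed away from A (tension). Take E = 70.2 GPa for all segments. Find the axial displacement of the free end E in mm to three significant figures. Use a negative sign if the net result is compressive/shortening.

Internal axial forces (sectioning from the free end, tension +): N_DE = 33 kN, N_CD = 33 kN, N_BC = 59.3 kN, N_AB = 26.1 kN.
A_AB = 518.7 mm².
A_BC = 852.6 mm².
A_CD = 551.5 mm².
A_DE = 1333 mm².
δ_AB = 26100·845/(518.7·70200) = 0.6056 mm
δ_BC = 59300·347/(852.6·70200) = 0.3438 mm
δ_CD = 33000·593/(551.5·70200) = 0.5054 mm
δ_DE = 33000·478/(1333·70200) = 0.1685 mm
δ = Σδ_i = 1.623 mm.

1.62 mm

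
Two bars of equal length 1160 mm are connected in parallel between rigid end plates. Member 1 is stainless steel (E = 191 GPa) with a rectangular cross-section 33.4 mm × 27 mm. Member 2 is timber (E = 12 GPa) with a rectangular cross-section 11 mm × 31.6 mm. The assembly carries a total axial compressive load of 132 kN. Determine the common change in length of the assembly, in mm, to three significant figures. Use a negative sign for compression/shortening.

-0.868 mm

A_1 = 901.8 mm².
A_2 = 347.6 mm².
Equal strain + equilibrium ⇒ each member carries load in proportion to AE: A₁E₁ = 172200000 N, A₂E₂ = 4171000 N, ΣAE = 176400000 N.
δ = PL/ΣAE = -132000·1160/176400000 = -0.868 mm.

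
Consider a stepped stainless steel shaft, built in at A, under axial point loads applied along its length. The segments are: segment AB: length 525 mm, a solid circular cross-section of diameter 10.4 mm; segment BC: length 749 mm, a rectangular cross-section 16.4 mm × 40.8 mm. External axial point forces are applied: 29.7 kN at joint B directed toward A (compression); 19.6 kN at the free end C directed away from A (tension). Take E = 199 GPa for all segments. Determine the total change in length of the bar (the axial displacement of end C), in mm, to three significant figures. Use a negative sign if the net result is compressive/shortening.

-0.203 mm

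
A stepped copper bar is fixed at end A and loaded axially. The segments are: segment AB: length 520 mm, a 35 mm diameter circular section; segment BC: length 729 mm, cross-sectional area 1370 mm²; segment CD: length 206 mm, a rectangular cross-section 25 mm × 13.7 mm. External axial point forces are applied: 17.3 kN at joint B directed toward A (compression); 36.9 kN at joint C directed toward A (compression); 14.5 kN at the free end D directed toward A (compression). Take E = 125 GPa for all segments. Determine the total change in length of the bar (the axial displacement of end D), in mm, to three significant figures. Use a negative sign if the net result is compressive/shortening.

-0.586 mm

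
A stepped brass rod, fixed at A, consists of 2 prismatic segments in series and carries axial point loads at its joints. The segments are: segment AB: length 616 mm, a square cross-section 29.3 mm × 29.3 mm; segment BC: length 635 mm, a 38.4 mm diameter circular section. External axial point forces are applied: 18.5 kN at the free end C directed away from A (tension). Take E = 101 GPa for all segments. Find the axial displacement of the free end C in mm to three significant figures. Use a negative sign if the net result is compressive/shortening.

Internal axial forces (sectioning from the free end, tension +): N_BC = 18.5 kN, N_AB = 18.5 kN.
A_AB = 858.5 mm².
A_BC = 1158 mm².
δ_AB = 18500·616/(858.5·101000) = 0.1314 mm
δ_BC = 18500·635/(1158·101000) = 0.1004 mm
δ = Σδ_i = 0.2319 mm.

0.232 mm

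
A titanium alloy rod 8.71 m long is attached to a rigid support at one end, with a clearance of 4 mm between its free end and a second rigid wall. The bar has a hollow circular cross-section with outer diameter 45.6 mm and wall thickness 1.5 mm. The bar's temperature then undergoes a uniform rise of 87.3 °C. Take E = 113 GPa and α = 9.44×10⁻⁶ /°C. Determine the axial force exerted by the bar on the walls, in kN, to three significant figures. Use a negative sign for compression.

-8.57 kN

Free thermal expansion αLΔT = 9.44e-6 · 8710 · 87.3 = 7.178 mm.
The walls engage after the gap closes; constrained expansion = 7.178 − 4 = 3.178 mm.
The walls impose strain ε = −(3.178)/8710 = -3.6487e-04; σ = Eε = 113000 · -3.6487e-04 = -41.23 MPa.
Wall reaction R = σ·A = -41.23·207.8 = -8568 N = -8.568 kN.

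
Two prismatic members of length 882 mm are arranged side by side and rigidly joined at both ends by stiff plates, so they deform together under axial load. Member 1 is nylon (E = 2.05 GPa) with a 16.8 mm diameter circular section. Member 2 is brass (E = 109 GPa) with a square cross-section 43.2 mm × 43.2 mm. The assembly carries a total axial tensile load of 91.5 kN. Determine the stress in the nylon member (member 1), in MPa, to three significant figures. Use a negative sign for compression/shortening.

0.920 MPa

A_1 = 221.7 mm².
A_2 = 1866 mm².
Equal strain + equilibrium ⇒ each member carries load in proportion to AE: A₁E₁ = 454400 N, A₂E₂ = 203400000 N, ΣAE = 203900000 N.
σ₁ = P·E₁/ΣAE = 91500·2050/203900000 = 0.9201 MPa.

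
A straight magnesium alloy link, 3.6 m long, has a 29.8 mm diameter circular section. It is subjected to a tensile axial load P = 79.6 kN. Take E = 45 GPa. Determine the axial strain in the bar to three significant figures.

0.00254

A = 697.5 mm².
σ = N/A = 114.1 MPa; ε = σ/E = 114.1/45000 = 2.536e-03.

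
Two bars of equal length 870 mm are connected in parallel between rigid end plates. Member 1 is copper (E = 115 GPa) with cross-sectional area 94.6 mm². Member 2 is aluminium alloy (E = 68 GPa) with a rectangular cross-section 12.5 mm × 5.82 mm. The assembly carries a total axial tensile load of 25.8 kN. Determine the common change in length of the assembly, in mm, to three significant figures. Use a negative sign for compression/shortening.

A_2 = 72.75 mm².
Equal strain + equilibrium ⇒ each member carries load in proportion to AE: A₁E₁ = 10880000 N, A₂E₂ = 4947000 N, ΣAE = 15830000 N.
δ = PL/ΣAE = 25800·870/15830000 = 1.418 mm.

1.42 mm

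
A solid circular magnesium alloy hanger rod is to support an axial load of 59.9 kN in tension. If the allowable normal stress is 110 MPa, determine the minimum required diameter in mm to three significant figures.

26.3 mm

Required area A ≥ P/σ_allow = 59900/110 = 544.5 mm².
For a solid circular section, d ≥ √(4A/π) = 26.33 mm.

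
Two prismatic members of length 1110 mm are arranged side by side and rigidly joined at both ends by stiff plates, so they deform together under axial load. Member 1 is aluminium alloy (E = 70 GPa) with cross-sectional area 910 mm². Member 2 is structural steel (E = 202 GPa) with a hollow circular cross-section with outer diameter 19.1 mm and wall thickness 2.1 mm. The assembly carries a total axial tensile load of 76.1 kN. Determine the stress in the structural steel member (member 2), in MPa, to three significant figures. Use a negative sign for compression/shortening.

A_2 = 112.2 mm².
Equal strain + equilibrium ⇒ each member carries load in proportion to AE: A₁E₁ = 63700000 N, A₂E₂ = 22660000 N, ΣAE = 86360000 N.
σ₂ = P·E₂/ΣAE = 76100·202000/86360000 = 178 MPa.

178 MPa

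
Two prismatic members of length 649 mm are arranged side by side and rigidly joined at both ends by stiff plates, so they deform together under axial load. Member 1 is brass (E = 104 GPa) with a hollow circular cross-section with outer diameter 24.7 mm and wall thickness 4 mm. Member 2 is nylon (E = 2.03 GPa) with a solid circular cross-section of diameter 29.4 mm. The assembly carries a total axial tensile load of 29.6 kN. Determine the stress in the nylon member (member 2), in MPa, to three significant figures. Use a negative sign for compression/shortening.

A_1 = 260.1 mm².
A_2 = 678.9 mm².
Equal strain + equilibrium ⇒ each member carries load in proportion to AE: A₁E₁ = 27050000 N, A₂E₂ = 1378000 N, ΣAE = 28430000 N.
σ₂ = P·E₂/ΣAE = 29600·2030/28430000 = 2.113 MPa.

2.11 MPa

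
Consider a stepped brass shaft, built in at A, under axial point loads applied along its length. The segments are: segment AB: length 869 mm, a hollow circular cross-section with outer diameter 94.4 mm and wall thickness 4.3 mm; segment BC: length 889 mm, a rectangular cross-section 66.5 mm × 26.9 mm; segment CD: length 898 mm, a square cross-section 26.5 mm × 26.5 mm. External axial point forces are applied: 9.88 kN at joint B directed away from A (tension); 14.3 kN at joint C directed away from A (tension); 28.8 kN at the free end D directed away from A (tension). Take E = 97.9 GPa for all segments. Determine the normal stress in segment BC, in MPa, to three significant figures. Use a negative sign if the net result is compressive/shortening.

Internal axial forces (sectioning from the free end, tension +): N_CD = 28.8 kN, N_BC = 43.1 kN, N_AB = 52.98 kN.
A_BC = 1789 mm².
σ_BC = N_BC/A_BC = 43100/1789 = 24.09 MPa.

24.1 MPa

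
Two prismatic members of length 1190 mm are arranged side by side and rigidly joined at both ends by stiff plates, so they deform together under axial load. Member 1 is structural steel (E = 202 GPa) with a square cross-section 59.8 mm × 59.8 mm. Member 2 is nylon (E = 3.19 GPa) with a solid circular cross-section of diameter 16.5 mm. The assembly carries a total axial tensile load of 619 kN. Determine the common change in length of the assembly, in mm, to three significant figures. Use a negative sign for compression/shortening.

A_1 = 3576 mm².
A_2 = 213.8 mm².
Equal strain + equilibrium ⇒ each member carries load in proportion to AE: A₁E₁ = 722400000 N, A₂E₂ = 682100 N, ΣAE = 723000000 N.
δ = PL/ΣAE = 619000·1190/723000000 = 1.019 mm.

1.02 mm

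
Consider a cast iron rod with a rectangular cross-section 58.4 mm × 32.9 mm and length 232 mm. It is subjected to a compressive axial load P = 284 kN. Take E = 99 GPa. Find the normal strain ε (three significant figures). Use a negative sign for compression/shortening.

A = 1921 mm².
σ = N/A = -147.8 MPa; ε = σ/E = -147.8/99000 = -1.493e-03.

-0.00149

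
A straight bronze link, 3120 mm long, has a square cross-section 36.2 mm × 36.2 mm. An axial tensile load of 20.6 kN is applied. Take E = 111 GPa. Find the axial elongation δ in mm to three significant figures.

A = 1310 mm².
δ_mech = NL/(AE) = 20600·3120/(1310·111000) = 0.4419 mm.

0.442 mm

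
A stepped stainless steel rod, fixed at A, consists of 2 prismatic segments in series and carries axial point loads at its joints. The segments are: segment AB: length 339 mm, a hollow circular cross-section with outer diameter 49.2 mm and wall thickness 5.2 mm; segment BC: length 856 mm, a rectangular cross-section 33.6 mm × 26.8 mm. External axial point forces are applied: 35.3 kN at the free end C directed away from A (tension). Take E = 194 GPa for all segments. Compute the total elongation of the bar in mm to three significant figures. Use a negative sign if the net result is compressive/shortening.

0.259 mm

Internal axial forces (sectioning from the free end, tension +): N_BC = 35.3 kN, N_AB = 35.3 kN.
A_AB = 718.8 mm².
A_BC = 900.5 mm².
δ_AB = 35300·339/(718.8·194000) = 0.08582 mm
δ_BC = 35300·856/(900.5·194000) = 0.173 mm
δ = Σδ_i = 0.2588 mm.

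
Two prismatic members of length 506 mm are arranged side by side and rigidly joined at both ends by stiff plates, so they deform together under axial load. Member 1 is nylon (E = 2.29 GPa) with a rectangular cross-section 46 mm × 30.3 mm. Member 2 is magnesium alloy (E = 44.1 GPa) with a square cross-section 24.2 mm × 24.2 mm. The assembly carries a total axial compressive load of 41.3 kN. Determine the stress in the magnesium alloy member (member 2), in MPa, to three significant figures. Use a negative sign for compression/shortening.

A_1 = 1394 mm².
A_2 = 585.6 mm².
Equal strain + equilibrium ⇒ each member carries load in proportion to AE: A₁E₁ = 3192000 N, A₂E₂ = 25830000 N, ΣAE = 29020000 N.
σ₂ = P·E₂/ΣAE = -41300·44100/29020000 = -62.76 MPa.

-62.8 MPa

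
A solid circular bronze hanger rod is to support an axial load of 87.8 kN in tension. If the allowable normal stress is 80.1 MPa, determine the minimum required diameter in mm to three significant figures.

Required area A ≥ P/σ_allow = 87800/80.1 = 1096 mm².
For a solid circular section, d ≥ √(4A/π) = 37.36 mm.

37.4 mm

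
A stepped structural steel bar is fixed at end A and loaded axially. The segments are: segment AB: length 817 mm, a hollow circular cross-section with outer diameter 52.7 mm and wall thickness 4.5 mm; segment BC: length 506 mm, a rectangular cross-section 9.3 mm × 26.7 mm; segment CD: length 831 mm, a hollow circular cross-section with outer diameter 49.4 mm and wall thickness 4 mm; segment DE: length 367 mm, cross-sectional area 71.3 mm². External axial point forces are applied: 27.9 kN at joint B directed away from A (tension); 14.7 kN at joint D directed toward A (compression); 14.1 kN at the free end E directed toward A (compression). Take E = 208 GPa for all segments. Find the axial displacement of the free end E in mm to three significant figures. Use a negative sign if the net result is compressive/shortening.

-0.838 mm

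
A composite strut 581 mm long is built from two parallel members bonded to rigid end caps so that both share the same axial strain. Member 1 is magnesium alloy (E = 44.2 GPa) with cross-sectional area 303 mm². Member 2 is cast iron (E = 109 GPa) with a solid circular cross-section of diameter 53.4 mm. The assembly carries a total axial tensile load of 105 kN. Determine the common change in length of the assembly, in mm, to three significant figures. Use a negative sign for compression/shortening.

A_2 = 2240 mm².
Equal strain + equilibrium ⇒ each member carries load in proportion to AE: A₁E₁ = 13390000 N, A₂E₂ = 244100000 N, ΣAE = 257500000 N.
δ = PL/ΣAE = 105000·581/257500000 = 0.2369 mm.

0.237 mm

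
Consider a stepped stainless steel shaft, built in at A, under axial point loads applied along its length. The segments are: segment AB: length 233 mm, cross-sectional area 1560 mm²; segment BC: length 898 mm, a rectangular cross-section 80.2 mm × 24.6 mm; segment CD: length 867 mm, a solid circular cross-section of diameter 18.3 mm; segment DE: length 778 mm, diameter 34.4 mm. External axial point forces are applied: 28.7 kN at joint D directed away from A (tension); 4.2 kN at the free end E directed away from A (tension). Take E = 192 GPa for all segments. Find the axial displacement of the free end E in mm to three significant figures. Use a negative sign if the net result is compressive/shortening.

Internal axial forces (sectioning from the free end, tension +): N_DE = 4.2 kN, N_CD = 32.9 kN, N_BC = 32.9 kN, N_AB = 32.9 kN.
A_BC = 1973 mm².
A_CD = 263 mm².
A_DE = 929.4 mm².
δ_AB = 32900·233/(1560·192000) = 0.02559 mm
δ_BC = 32900·898/(1973·192000) = 0.07799 mm
δ_CD = 32900·867/(263·192000) = 0.5648 mm
δ_DE = 4200·778/(929.4·192000) = 0.01831 mm
δ = Σδ_i = 0.6867 mm.

0.687 mm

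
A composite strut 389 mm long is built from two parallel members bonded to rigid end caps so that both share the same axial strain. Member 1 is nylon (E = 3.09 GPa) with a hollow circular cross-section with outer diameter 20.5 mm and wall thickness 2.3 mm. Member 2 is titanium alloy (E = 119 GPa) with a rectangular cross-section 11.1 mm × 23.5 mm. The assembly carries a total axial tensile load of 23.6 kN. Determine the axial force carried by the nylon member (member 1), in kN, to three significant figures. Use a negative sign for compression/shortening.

A_1 = 131.5 mm².
A_2 = 260.8 mm².
Equal strain + equilibrium ⇒ each member carries load in proportion to AE: A₁E₁ = 406400 N, A₂E₂ = 31040000 N, ΣAE = 31450000 N.
F₁ = P·A₁E₁/ΣAE = 23600·406400/31450000 = 305 N.

0.305 kN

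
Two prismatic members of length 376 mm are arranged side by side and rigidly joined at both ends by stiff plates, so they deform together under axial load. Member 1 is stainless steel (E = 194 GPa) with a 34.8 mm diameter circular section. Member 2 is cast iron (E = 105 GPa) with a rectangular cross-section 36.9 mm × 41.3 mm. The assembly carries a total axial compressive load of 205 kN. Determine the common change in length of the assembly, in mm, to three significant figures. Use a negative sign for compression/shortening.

A_1 = 951.1 mm².
A_2 = 1524 mm².
Equal strain + equilibrium ⇒ each member carries load in proportion to AE: A₁E₁ = 184500000 N, A₂E₂ = 160000000 N, ΣAE = 344500000 N.
δ = PL/ΣAE = -205000·376/344500000 = -0.2237 mm.

-0.224 mm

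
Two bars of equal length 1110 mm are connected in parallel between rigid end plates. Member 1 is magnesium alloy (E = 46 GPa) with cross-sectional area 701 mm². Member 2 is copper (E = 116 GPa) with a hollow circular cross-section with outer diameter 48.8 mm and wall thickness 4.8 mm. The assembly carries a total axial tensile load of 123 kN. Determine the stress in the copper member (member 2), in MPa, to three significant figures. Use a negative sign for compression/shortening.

131 MPa

A_2 = 663.5 mm².
Equal strain + equilibrium ⇒ each member carries load in proportion to AE: A₁E₁ = 32250000 N, A₂E₂ = 76970000 N, ΣAE = 109200000 N.
σ₂ = P·E₂/ΣAE = 123000·116000/109200000 = 130.6 MPa.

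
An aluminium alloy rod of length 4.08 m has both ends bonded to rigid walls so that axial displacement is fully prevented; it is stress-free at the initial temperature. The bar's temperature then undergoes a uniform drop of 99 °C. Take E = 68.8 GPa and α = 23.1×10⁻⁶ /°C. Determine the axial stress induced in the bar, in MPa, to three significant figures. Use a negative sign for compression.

157 MPa

Free thermal expansion αLΔT = 23.1e-6 · 4080 · -99 = -9.331 mm.
The walls impose strain ε = −(-9.331)/4080 = 2.2869e-03; σ = Eε = 68800 · 2.2869e-03 = 157.3 MPa.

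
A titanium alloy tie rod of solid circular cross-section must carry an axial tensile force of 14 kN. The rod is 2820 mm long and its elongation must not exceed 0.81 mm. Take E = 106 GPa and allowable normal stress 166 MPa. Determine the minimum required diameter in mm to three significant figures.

Required area A ≥ P/σ_allow = 14000/166 = 84.34 mm².
For a solid circular section, d ≥ √(4A/π) = 10.36 mm.
Elongation limit: A ≥ PL/(Eδ_allow) = 14000·2820/(106000·0.81) = 459.8 mm² ⇒ d ≥ 24.2 mm.
The elongation limit governs.

24.2 mm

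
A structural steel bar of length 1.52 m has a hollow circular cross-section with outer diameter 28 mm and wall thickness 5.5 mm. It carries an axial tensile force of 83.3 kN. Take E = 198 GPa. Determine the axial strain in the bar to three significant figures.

0.00108

A = 388.8 mm².
σ = N/A = 214.3 MPa; ε = σ/E = 214.3/198000 = 1.082e-03.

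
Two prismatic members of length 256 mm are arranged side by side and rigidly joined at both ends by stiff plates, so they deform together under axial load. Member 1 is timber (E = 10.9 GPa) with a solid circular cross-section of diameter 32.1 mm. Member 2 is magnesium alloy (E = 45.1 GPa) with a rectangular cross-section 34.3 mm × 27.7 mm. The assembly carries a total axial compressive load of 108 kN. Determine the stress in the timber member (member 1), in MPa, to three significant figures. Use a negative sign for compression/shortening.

A_1 = 809.3 mm².
A_2 = 950.1 mm².
Equal strain + equilibrium ⇒ each member carries load in proportion to AE: A₁E₁ = 8821000 N, A₂E₂ = 42850000 N, ΣAE = 51670000 N.
σ₁ = P·E₁/ΣAE = -108000·10900/51670000 = -22.78 MPa.

-22.8 MPa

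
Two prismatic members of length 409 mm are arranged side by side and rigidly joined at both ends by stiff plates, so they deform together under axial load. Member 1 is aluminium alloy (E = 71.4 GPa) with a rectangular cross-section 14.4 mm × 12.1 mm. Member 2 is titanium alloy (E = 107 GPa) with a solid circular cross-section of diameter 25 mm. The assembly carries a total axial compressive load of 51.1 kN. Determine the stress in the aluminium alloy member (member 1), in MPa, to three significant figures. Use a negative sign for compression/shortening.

A_1 = 174.2 mm².
A_2 = 490.9 mm².
Equal strain + equilibrium ⇒ each member carries load in proportion to AE: A₁E₁ = 12440000 N, A₂E₂ = 52520000 N, ΣAE = 64960000 N.
σ₁ = P·E₁/ΣAE = -51100·71400/64960000 = -56.16 MPa.

-56.2 MPa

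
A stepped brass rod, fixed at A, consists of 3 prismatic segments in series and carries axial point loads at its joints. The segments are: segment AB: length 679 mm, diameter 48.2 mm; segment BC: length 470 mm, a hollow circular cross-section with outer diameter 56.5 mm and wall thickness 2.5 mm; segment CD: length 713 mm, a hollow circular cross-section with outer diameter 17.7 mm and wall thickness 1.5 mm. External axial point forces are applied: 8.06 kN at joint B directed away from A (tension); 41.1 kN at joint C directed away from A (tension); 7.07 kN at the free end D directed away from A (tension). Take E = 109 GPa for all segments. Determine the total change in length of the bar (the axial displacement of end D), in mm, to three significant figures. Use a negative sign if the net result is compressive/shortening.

1.29 mm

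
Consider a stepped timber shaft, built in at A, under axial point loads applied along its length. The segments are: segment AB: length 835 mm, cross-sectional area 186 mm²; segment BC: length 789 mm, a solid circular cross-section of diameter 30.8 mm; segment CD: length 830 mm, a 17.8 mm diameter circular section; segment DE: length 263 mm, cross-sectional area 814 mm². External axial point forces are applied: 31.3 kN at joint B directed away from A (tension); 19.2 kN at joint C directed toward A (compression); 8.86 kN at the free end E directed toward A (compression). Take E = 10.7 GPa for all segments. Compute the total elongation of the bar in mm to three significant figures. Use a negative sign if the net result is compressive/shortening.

-4.45 mm

Internal axial forces (sectioning from the free end, tension +): N_DE = -8.86 kN, N_CD = -8.86 kN, N_BC = -28.06 kN, N_AB = 3.24 kN.
A_BC = 745.1 mm².
A_CD = 248.8 mm².
δ_AB = 3240·835/(186·10700) = 1.359 mm
δ_BC = -28060·789/(745.1·10700) = -2.777 mm
δ_CD = -8860·830/(248.8·10700) = -2.762 mm
δ_DE = -8860·263/(814·10700) = -0.2675 mm
δ = Σδ_i = -4.447 mm.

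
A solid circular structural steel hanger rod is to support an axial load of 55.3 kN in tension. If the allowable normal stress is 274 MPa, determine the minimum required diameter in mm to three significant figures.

16.0 mm

Required area A ≥ P/σ_allow = 55300/274 = 201.8 mm².
For a solid circular section, d ≥ √(4A/π) = 16.03 mm.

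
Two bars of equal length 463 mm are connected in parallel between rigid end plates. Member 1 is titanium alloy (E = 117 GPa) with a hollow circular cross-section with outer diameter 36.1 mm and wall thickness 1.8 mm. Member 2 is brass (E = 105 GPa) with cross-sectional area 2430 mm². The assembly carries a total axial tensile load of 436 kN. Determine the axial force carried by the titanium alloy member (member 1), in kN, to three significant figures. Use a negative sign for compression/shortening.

35.6 kN

A_1 = 194 mm².
Equal strain + equilibrium ⇒ each member carries load in proportion to AE: A₁E₁ = 22690000 N, A₂E₂ = 255200000 N, ΣAE = 277800000 N.
F₁ = P·A₁E₁/ΣAE = 436000·22690000/277800000 = 35610 N.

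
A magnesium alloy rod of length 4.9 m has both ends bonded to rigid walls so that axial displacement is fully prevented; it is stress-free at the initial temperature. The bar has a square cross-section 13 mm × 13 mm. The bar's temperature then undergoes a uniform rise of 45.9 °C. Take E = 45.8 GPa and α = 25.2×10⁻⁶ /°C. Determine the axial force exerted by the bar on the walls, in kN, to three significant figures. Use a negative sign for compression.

-8.95 kN

Free thermal expansion αLΔT = 25.2e-6 · 4900 · 45.9 = 5.668 mm.
The walls impose strain ε = −(5.668)/4900 = -1.1567e-03; σ = Eε = 45800 · -1.1567e-03 = -52.98 MPa.
Wall reaction R = σ·A = -52.98·169 = -8953 N = -8.953 kN.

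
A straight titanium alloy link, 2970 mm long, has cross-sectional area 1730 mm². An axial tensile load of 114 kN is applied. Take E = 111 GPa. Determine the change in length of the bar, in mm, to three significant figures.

δ_mech = NL/(AE) = 114000·2970/(1730·111000) = 1.763 mm.

1.76 mm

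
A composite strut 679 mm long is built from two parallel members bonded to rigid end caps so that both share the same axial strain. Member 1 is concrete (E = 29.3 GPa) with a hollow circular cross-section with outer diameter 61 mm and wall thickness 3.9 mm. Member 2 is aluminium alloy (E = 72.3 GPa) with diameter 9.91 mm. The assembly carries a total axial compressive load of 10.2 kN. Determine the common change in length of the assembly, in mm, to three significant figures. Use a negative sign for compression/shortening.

-0.266 mm

A_1 = 699.6 mm².
A_2 = 77.13 mm².
Equal strain + equilibrium ⇒ each member carries load in proportion to AE: A₁E₁ = 20500000 N, A₂E₂ = 5577000 N, ΣAE = 26070000 N.
δ = PL/ΣAE = -10200·679/26070000 = -0.2656 mm.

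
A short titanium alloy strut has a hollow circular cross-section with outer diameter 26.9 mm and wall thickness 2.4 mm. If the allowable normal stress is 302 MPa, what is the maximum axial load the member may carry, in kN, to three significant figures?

A = 184.7 mm².
P_max = σ_allow · A = 302 · 184.7 = 55790 N = 55.79 kN.

55.8 kN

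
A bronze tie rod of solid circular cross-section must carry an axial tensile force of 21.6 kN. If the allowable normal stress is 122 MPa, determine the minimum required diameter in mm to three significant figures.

Required area A ≥ P/σ_allow = 21600/122 = 177 mm².
For a solid circular section, d ≥ √(4A/π) = 15.01 mm.

15.0 mm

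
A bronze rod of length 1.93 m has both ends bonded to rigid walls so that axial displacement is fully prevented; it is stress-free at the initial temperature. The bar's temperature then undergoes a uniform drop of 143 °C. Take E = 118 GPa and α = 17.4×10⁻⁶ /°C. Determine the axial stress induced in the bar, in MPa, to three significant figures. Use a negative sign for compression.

Free thermal expansion αLΔT = 17.4e-6 · 1930 · -143 = -4.802 mm.
The walls impose strain ε = −(-4.802)/1930 = 2.4882e-03; σ = Eε = 118000 · 2.4882e-03 = 293.6 MPa.

294 MPa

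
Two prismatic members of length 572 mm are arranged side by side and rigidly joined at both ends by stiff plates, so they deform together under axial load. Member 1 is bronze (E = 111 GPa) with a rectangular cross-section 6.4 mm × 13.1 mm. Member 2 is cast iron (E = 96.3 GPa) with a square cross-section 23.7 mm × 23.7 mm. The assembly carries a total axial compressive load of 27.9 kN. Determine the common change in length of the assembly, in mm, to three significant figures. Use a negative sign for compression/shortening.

-0.252 mm

A_1 = 83.84 mm².
A_2 = 561.7 mm².
Equal strain + equilibrium ⇒ each member carries load in proportion to AE: A₁E₁ = 9306000 N, A₂E₂ = 54090000 N, ΣAE = 63400000 N.
δ = PL/ΣAE = -27900·572/63400000 = -0.2517 mm.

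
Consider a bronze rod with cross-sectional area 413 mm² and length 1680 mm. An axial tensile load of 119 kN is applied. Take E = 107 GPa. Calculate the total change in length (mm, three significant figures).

δ_mech = NL/(AE) = 119000·1680/(413·107000) = 4.524 mm.

4.52 mm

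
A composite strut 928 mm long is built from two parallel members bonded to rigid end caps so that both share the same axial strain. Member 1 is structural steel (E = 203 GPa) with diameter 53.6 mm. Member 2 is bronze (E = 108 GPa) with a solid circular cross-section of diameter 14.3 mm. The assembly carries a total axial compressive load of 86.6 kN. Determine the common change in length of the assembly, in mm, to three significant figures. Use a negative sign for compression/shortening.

A_1 = 2256 mm².
A_2 = 160.6 mm².
Equal strain + equilibrium ⇒ each member carries load in proportion to AE: A₁E₁ = 458100000 N, A₂E₂ = 17350000 N, ΣAE = 475400000 N.
δ = PL/ΣAE = -86600·928/475400000 = -0.169 mm.

-0.169 mm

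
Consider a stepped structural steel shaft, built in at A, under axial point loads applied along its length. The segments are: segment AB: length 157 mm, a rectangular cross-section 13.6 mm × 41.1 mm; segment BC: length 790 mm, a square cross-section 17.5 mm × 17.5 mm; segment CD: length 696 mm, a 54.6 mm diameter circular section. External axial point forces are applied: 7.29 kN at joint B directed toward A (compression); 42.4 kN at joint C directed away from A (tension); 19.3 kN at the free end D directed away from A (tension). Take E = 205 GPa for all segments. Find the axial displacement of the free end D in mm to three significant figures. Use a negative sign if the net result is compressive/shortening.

Internal axial forces (sectioning from the free end, tension +): N_CD = 19.3 kN, N_BC = 61.7 kN, N_AB = 54.41 kN.
A_AB = 559 mm².
A_BC = 306.2 mm².
A_CD = 2341 mm².
δ_AB = 54410·157/(559·205000) = 0.07455 mm
δ_BC = 61700·790/(306.2·205000) = 0.7764 mm
δ_CD = 19300·696/(2341·205000) = 0.02799 mm
δ = Σδ_i = 0.8789 mm.

0.879 mm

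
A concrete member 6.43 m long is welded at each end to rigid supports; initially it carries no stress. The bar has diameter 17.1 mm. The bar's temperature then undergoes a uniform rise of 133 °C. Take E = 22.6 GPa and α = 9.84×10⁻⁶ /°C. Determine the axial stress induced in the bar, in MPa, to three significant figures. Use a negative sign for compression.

-29.6 MPa

Free thermal expansion αLΔT = 9.84e-6 · 6430 · 133 = 8.415 mm.
The walls impose strain ε = −(8.415)/6430 = -1.3087e-03; σ = Eε = 22600 · -1.3087e-03 = -29.58 MPa.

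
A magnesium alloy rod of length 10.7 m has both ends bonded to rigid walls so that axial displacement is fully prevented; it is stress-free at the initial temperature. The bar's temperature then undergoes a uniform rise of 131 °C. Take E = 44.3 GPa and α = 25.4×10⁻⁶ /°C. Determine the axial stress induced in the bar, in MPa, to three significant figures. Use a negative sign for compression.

Free thermal expansion αLΔT = 25.4e-6 · 10700 · 131 = 35.6 mm.
The walls impose strain ε = −(35.6)/10700 = -3.3274e-03; σ = Eε = 44300 · -3.3274e-03 = -147.4 MPa.

-147 MPa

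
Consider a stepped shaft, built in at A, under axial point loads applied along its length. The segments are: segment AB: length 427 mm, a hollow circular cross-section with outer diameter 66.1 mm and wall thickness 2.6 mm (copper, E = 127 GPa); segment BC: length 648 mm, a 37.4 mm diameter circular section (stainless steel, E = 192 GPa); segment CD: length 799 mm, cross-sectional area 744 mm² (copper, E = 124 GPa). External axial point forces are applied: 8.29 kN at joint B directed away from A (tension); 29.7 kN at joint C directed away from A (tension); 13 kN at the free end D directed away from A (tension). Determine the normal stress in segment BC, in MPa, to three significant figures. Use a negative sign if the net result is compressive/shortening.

Internal axial forces (sectioning from the free end, tension +): N_CD = 13 kN, N_BC = 42.7 kN, N_AB = 50.99 kN.
A_BC = 1099 mm².
σ_BC = N_BC/A_BC = 42700/1099 = 38.87 MPa.

38.9 MPa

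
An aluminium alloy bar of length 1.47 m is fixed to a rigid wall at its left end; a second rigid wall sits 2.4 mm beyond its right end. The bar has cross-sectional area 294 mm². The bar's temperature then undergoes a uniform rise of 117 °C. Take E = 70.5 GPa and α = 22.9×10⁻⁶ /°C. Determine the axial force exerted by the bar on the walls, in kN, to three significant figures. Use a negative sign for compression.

-21.7 kN

Free thermal expansion αLΔT = 22.9e-6 · 1470 · 117 = 3.939 mm.
The walls engage after the gap closes; constrained expansion = 3.939 − 2.4 = 1.539 mm.
The walls impose strain ε = −(1.539)/1470 = -1.0466e-03; σ = Eε = 70500 · -1.0466e-03 = -73.79 MPa.
Wall reaction R = σ·A = -73.79·294 = -21690 N = -21.69 kN.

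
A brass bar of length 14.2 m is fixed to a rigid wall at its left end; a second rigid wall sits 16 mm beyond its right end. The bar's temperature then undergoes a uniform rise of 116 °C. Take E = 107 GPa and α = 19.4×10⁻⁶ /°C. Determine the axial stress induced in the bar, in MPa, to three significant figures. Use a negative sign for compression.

-120 MPa

Free thermal expansion αLΔT = 19.4e-6 · 14200 · 116 = 31.96 mm.
The walls engage after the gap closes; constrained expansion = 31.96 − 16 = 15.96 mm.
The walls impose strain ε = −(15.96)/14200 = -1.1236e-03; σ = Eε = 107000 · -1.1236e-03 = -120.2 MPa.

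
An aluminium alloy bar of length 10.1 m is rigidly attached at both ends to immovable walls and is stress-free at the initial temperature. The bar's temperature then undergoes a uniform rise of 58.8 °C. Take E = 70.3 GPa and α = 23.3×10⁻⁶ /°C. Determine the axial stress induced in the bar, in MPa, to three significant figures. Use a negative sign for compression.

Free thermal expansion αLΔT = 23.3e-6 · 10100 · 58.8 = 13.84 mm.
The walls impose strain ε = −(13.84)/10100 = -1.3700e-03; σ = Eε = 70300 · -1.3700e-03 = -96.31 MPa.

-96.3 MPa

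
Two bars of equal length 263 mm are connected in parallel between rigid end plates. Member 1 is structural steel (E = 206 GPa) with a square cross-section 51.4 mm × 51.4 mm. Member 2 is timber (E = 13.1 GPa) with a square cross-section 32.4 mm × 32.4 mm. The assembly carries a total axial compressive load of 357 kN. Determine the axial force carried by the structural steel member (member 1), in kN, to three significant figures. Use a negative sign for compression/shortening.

-348 kN

A_1 = 2642 mm².
A_2 = 1050 mm².
Equal strain + equilibrium ⇒ each member carries load in proportion to AE: A₁E₁ = 544200000 N, A₂E₂ = 13750000 N, ΣAE = 558000000 N.
F₁ = P·A₁E₁/ΣAE = -357000·544200000/558000000 = -348200 N.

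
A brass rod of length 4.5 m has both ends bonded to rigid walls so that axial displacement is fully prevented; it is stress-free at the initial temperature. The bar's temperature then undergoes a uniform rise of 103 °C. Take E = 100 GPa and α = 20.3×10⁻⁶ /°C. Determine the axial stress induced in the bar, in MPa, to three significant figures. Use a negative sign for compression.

Free thermal expansion αLΔT = 20.3e-6 · 4500 · 103 = 9.409 mm.
The walls impose strain ε = −(9.409)/4500 = -2.0909e-03; σ = Eε = 100000 · -2.0909e-03 = -209.1 MPa.

-209 MPa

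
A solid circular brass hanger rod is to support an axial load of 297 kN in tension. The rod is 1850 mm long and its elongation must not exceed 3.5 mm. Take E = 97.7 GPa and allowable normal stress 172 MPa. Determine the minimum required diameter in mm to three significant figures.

46.9 mm

Required area A ≥ P/σ_allow = 297000/172 = 1727 mm².
For a solid circular section, d ≥ √(4A/π) = 46.89 mm.
Elongation limit: A ≥ PL/(Eδ_allow) = 297000·1850/(97700·3.5) = 1607 mm² ⇒ d ≥ 45.23 mm.
The stress limit governs.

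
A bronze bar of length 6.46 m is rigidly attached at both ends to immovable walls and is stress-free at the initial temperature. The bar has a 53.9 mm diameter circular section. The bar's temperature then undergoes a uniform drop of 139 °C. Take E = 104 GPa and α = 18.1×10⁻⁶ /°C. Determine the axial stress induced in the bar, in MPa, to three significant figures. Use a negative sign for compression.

Free thermal expansion αLΔT = 18.1e-6 · 6460 · -139 = -16.25 mm.
The walls impose strain ε = −(-16.25)/6460 = 2.5159e-03; σ = Eε = 104000 · 2.5159e-03 = 261.7 MPa.

262 MPa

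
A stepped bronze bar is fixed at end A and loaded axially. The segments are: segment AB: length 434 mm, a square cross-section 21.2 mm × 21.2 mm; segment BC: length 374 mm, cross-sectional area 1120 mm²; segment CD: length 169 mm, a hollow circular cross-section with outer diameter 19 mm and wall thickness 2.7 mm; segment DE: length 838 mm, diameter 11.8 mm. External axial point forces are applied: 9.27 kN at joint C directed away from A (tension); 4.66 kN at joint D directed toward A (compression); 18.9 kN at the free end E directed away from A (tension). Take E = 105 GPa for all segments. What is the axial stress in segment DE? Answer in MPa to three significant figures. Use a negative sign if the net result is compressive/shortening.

173 MPa

Internal axial forces (sectioning from the free end, tension +): N_DE = 18.9 kN, N_CD = 14.24 kN, N_BC = 23.51 kN, N_AB = 23.51 kN.
A_DE = 109.4 mm².
σ_DE = N_DE/A_DE = 18900/109.4 = 172.8 MPa.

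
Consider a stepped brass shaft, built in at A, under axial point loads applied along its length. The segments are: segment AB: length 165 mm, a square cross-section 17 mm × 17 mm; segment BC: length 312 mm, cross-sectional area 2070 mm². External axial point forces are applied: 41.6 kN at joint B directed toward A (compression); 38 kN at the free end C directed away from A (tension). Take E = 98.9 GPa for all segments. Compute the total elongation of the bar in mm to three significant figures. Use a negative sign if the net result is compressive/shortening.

Internal axial forces (sectioning from the free end, tension +): N_BC = 38 kN, N_AB = -3.6 kN.
A_AB = 289 mm².
δ_AB = -3600·165/(289·98900) = -0.02078 mm
δ_BC = 38000·312/(2070·98900) = 0.05791 mm
δ = Σδ_i = 0.03713 mm.

0.0371 mm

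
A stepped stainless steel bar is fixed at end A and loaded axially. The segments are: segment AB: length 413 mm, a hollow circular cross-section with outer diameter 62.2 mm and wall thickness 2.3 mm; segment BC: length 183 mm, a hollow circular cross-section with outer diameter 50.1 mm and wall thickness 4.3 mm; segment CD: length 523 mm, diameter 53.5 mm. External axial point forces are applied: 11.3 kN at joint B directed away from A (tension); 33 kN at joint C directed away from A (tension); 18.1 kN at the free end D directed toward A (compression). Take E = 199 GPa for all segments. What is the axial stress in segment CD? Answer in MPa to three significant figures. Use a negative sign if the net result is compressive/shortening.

-8.05 MPa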